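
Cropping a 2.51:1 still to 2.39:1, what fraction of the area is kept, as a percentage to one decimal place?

95.2%

2.39:1 is narrower than 2.51:1, so the crop keeps the full height and trims the width.
Fraction kept = (2.390)/(2.510) ≈ 95.22%.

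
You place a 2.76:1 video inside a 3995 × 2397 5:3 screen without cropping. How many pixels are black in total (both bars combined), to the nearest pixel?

Since 2.760 > 1.667, the video is width-limited.
That makes the image 1447.4638 px tall (3995 / 2.760).
Black = 2397 − 1447.4638 = 949.5362 px.
That's 949.5362 × 3995 ≈ 3793397 black pixels.

3793397 pixels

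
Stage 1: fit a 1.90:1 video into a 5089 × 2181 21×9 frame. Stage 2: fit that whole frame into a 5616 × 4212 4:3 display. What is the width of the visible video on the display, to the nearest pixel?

1.90:1 in 5089×2181: fills the height, so the video is 4143.90 × 2181.00.
The 21×9 canvas is width-limited in 5616×4212, giving 5616.00 × 2406.86; scale factor 1.1036.
So the video's width is 4143.90 × 1.1036 ≈ 4573.03.

4573 px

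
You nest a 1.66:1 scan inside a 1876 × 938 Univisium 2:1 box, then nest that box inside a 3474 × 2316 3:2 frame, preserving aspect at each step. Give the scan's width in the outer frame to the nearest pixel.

First fit — 1.66:1 into 1876×938 spans the height: 1557.08 × 938.00.
Univisium 2:1 in 3474×2316: fills the width, so the intermediate becomes 3474.00 × 1737.00 — a scale of ×1.8518.
Applying the same ×1.8518: 1557.08 → 2883.42.

2883 px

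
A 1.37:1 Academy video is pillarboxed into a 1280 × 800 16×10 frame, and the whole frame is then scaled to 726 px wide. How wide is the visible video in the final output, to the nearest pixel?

Fitted into 1280×800, the video spans the height; its width is 800 × 1.370 ≈ 1096.00 px.
Resizing to 726 px wide multiplies everything by 0.5672: 1096.00 → 621.64 px.

622 px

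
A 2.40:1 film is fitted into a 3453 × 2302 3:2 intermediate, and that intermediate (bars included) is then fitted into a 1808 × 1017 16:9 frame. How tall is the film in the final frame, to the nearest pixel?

636 px

First fit — 2.40:1 into 3453×2302 spans the width: 3453.00 × 1438.75.
3:2 in 1808×1017: fills the height, so the intermediate becomes 1525.50 × 1017.00 — a scale of ×0.4418.
Applying the same ×0.4418: 1438.75 → 635.62.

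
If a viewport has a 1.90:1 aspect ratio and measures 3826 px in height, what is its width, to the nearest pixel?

7269 px

3826 × 1.900 = 7269.40.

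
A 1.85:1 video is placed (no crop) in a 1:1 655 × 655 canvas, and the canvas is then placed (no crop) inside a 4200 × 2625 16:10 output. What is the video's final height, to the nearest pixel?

1419 px

First fit — 1.85:1 into 655×655 spans the width: 655.00 × 354.05.
Second fit — the 1:1 canvas into 4200×2625 spans the height: 2625.00 × 2625.00 (×4.0076 from 655×655).
The video scales with it: height 354.05 × 4.0076 ≈ 1418.92.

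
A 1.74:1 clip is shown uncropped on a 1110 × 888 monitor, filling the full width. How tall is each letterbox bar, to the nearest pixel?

125 px

Content height = 1110 / 1.740 ≈ 637.93 px.
Leftover height: 888 − 637.93 = 250.07 px → 125.03 each side.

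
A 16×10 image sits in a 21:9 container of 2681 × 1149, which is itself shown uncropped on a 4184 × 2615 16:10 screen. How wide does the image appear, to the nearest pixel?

First fit — 16×10 into 2681×1149 spans the height: 1838.40 × 1149.00.
The 21:9 canvas is width-limited in 4184×2615, giving 4184.00 × 1793.14; scale factor 1.5606.
Applying the same ×1.5606: 1838.40 → 2869.03.

2869 px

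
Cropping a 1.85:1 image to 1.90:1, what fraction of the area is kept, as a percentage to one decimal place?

97.4%

Going from 1.85:1 to 1.90:1 means cutting height while keeping width.
Fraction kept = (1.850)/(1.900) ≈ 97.37%.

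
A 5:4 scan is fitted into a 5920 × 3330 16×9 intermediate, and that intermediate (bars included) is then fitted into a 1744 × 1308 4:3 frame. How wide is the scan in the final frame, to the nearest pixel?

Inside the 5920×3330 canvas the scan is height-limited at 4162.50 × 3330.00.
The 16×9 canvas is width-limited in 1744×1308, giving 1744.00 × 981.00; scale factor 0.2946.
Applying the same ×0.2946: 4162.50 → 1226.25.

1226 px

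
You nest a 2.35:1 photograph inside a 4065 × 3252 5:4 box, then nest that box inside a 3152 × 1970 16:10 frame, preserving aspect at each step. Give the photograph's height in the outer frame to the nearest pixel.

1048 px

2.35:1 in 4065×3252: fills the width, so the photograph is 4065.00 × 1729.79.
Second fit — the 5:4 canvas into 3152×1970 spans the height: 2462.50 × 1970.00 (×0.6058 from 4065×3252).
So the photograph's height is 1729.79 × 0.6058 ≈ 1047.87.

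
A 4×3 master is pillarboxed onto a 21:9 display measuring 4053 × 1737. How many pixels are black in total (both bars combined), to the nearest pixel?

4×3 is narrower than 21:9, so it spans the full height.
The master is 1737 × 4/3 ≈ 2316.0000 px wide.
Leftover width: 4053 − 2316.0000 = 1737.0000 px.
Across the 1737-px span: 1737.0000 × 1737 ≈ 3017169 px.

3017169 pixels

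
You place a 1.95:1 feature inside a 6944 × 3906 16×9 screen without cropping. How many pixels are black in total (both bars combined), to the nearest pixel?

2395502 pixels

1.95:1 (1.950) > 16×9 (1.778), so the feature fills the width.
That makes the image 3561.0256 px tall (6944 / 1.950).
3906 − 3561.0256 = 344.9744 px of bars.
That's 344.9744 × 6944 ≈ 2395502 black pixels.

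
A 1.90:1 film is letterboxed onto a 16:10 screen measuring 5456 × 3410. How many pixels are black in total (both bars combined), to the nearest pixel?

1.90:1 (1.900) > 16:10 (1.600), so the film fills the width.
Content height = 5456 / 1.900 ≈ 2871.5789 px.
3410 − 2871.5789 = 538.4211 px of bars.
Across the 5456-px span: 538.4211 × 5456 ≈ 2937625 px.

2937625 pixels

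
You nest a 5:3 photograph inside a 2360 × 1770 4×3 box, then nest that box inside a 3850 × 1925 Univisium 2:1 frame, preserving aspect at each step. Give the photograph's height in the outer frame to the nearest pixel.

1540 px

5:3 in 2360×1770: fills the width, so the photograph is 2360.00 × 1416.00.
The 4×3 canvas is height-limited in 3850×1925, giving 2566.67 × 1925.00; scale factor 1.0876.
The photograph scales with it: height 1416.00 × 1.0876 ≈ 1540.00.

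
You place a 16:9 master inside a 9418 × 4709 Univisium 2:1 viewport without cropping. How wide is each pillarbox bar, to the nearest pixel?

16:9 (1.778) < Univisium 2:1 (2.000), so the master fills the height.
That makes the image 8371.56 px wide (4709 × 16/9).
9418 − 8371.56 = 1046.44 px of bars (523.22 each).

523 px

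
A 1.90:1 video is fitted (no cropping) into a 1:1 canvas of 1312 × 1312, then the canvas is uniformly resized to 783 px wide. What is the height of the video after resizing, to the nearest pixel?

At 1312×1312 the video is width-limited, so height = 1312 / 1.900 ≈ 690.53 px.
Scaling 1312 → 783 is ×0.5968, so the height becomes 690.53 × 0.5968 ≈ 412.11 px.

412 px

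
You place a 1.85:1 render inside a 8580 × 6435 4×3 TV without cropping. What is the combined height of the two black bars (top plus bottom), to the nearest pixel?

1797 px

1.85:1 (1.850) > 4×3 (1.333), so the render fills the width.
That makes the image 4637.84 px tall (8580 / 1.850).
Black = 6435 − 4637.84 = 1797.16 px.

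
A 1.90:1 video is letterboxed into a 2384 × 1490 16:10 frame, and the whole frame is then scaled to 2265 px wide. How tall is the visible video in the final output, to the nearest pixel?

1192 px

In the 2384×1490 frame the video fills the width: height = 2384 / 1.900 ≈ 1254.74 px.
Scaling 2384 → 2265 is ×0.9501, so the height becomes 1254.74 × 0.9501 ≈ 1192.11 px.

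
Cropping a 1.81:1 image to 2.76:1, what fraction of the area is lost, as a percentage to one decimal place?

2.76:1 is wider than 1.81:1, so the crop keeps the full width and trims the height.
(1.810)/(2.760) ≈ 0.656 of the area survives, leaving 34.42% discarded.

34.4%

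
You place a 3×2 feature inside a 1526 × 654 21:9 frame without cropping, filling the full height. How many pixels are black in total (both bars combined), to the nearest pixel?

Content width = 654 × 3/2 ≈ 981.0000 px.
Leftover width: 1526 − 981.0000 = 545.0000 px.
That's 545.0000 × 654 ≈ 356430 black pixels.

356430 pixels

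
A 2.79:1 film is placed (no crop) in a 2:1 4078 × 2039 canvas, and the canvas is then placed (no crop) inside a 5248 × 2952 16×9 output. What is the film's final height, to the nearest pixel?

2.79:1 in 4078×2039: fills the width, so the film is 4078.00 × 1461.65.
2:1 in 5248×2952: fills the width, so the intermediate becomes 5248.00 × 2624.00 — a scale of ×1.2869.
Applying the same ×1.2869: 1461.65 → 1881.00.

1881 px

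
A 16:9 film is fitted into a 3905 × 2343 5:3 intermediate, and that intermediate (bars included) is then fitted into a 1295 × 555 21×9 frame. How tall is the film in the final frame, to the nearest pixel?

520 px

First fit — 16:9 into 3905×2343 spans the width: 3905.00 × 2196.56.
Second fit — the 5:3 canvas into 1295×555 spans the height: 925.00 × 555.00 (×0.2369 from 3905×2343).
So the film's height is 2196.56 × 0.2369 ≈ 520.31.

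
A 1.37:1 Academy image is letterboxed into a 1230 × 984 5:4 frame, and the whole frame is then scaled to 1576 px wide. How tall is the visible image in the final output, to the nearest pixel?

1150 px

In the 1230×984 frame the image fills the width: height = 1230 / 1.370 ≈ 897.81 px.
The frame scales by 1576/1230 = 1.2813; 897.81 × 1.2813 ≈ 1150.36 px.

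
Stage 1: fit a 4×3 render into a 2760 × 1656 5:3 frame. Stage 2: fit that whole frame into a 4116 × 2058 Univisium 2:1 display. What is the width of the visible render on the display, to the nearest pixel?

2744 px

4×3 in 2760×1656: fills the height, so the render is 2208.00 × 1656.00.
5:3 in 4116×2058: fills the height, so the intermediate becomes 3430.00 × 2058.00 — a scale of ×1.2428.
Applying the same ×1.2428: 2208.00 → 2744.00.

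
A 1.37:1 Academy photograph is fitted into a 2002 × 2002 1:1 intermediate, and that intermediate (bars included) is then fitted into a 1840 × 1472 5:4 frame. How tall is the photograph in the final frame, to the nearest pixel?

1.37:1 Academy in 2002×2002: fills the width, so the photograph is 2002.00 × 1461.31.
Second fit — the 1:1 canvas into 1840×1472 spans the height: 1472.00 × 1472.00 (×0.7353 from 2002×2002).
So the photograph's height is 1461.31 × 0.7353 ≈ 1074.45.

1074 px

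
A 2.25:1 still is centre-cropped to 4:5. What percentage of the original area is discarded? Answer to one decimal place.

The height stays; only width is cut (since 4:5 is narrower than 2.25:1).
(0.800)/(2.250) ≈ 0.356 of the area survives, leaving 64.44% discarded.

64.4%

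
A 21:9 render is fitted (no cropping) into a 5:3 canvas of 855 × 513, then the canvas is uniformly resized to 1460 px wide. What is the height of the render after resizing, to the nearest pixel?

626 px

At 855×513 the render is width-limited, so height = 855 × 9/21 ≈ 366.43 px.
Scaling 855 → 1460 is ×1.7076, so the height becomes 366.43 × 1.7076 ≈ 625.71 px.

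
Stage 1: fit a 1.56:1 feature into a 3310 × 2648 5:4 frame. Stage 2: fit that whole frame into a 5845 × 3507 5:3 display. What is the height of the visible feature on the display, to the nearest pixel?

2810 px

First fit — 1.56:1 into 3310×2648 spans the width: 3310.00 × 2121.79.
The 5:4 canvas is height-limited in 5845×3507, giving 4383.75 × 3507.00; scale factor 1.3244.
The feature scales with it: height 2121.79 × 1.3244 ≈ 2810.10.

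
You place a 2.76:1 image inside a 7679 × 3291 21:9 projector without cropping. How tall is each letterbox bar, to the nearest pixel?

254 px

Since 2.760 > 2.333, the image is width-limited.
That makes the image 2782.25 px tall (7679 / 2.760).
3291 − 2782.25 = 508.75 px of bars (254.38 each).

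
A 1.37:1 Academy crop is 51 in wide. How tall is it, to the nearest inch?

At 1.37:1 Academy, 51 / 1.370 ≈ 37.23.

37 in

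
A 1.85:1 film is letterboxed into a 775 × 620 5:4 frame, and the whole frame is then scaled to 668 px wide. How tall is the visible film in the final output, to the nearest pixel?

Fitted into 775×620, the film spans the width; its height is 775 / 1.850 ≈ 418.92 px.
Scaling 775 → 668 is ×0.8619, so the height becomes 418.92 × 0.8619 ≈ 361.08 px.

361 px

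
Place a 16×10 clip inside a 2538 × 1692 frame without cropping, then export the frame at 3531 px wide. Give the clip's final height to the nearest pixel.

2207 px

Fitted into 2538×1692, the clip spans the width; its height is 2538 × 10/16 ≈ 1586.25 px.
Scaling 2538 → 3531 is ×1.3913, so the height becomes 1586.25 × 1.3913 ≈ 2206.88 px.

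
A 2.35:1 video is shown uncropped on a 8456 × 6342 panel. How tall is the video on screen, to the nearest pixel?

2.35:1 (2.350) > 4×3 (1.333), so the video fills the width.
The video is 8456 / 2.350 ≈ 3598.30 px tall.

3598 px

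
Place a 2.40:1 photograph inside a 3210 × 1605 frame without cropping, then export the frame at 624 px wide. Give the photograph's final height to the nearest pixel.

Fitted into 3210×1605, the photograph spans the width; its height is 3210 / 2.400 ≈ 1337.50 px.
The frame scales by 624/3210 = 0.1944; 1337.50 × 0.1944 ≈ 260.00 px.

260 px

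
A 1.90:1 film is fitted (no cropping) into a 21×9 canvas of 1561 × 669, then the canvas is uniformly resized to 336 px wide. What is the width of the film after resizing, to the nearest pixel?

274 px

Fitted into 1561×669, the film spans the height; its width is 669 × 1.900 ≈ 1271.10 px.
Scaling 1561 → 336 is ×0.2152, so the width becomes 1271.10 × 0.2152 ≈ 273.60 px.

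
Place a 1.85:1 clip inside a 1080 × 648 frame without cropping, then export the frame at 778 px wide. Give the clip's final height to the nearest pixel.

In the 1080×648 frame the clip fills the width: height = 1080 / 1.850 ≈ 583.78 px.
Scaling 1080 → 778 is ×0.7204, so the height becomes 583.78 × 0.7204 ≈ 420.54 px.

421 px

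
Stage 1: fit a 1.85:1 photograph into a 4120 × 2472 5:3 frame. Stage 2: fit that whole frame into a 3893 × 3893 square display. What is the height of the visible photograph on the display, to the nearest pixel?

2104 px

Inside the 4120×2472 canvas the photograph is width-limited at 4120.00 × 2227.03.
5:3 in 3893×3893: fills the width, so the intermediate becomes 3893.00 × 2335.80 — a scale of ×0.9449.
So the photograph's height is 2227.03 × 0.9449 ≈ 2104.32.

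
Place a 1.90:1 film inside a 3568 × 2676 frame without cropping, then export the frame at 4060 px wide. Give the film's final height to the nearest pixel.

In the 3568×2676 frame the film fills the width: height = 3568 / 1.900 ≈ 1877.89 px.
The frame scales by 4060/3568 = 1.1379; 1877.89 × 1.1379 ≈ 2136.84 px.

2137 px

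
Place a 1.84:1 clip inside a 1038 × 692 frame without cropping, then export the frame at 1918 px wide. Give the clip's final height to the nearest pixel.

At 1038×692 the clip is width-limited, so height = 1038 / 1.840 ≈ 564.13 px.
Scaling 1038 → 1918 is ×1.8478, so the height becomes 564.13 × 1.8478 ≈ 1042.39 px.

1042 px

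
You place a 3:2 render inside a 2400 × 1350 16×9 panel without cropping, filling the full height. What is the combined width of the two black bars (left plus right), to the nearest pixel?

375 px

The render is 1350 × 3/2 ≈ 2025.00 px wide.
Leftover width: 2400 − 2025.00 = 375.00 px.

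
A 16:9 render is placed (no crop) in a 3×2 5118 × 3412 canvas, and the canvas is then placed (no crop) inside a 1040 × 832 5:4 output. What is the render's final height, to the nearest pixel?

585 px

First fit — 16:9 into 5118×3412 spans the width: 5118.00 × 2878.88.
3×2 in 1040×832: fills the width, so the intermediate becomes 1040.00 × 693.33 — a scale of ×0.2032.
Applying the same ×0.2032: 2878.88 → 585.00.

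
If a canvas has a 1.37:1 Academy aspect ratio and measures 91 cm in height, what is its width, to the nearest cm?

91 × 1.370 = 124.67.

125 cm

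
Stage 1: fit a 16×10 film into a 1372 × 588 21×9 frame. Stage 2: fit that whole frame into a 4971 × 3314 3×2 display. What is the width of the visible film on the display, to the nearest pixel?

3409 px

First fit — 16×10 into 1372×588 spans the height: 940.80 × 588.00.
21×9 in 4971×3314: fills the width, so the intermediate becomes 4971.00 × 2130.43 — a scale of ×3.6232.
Applying the same ×3.6232: 940.80 → 3408.69.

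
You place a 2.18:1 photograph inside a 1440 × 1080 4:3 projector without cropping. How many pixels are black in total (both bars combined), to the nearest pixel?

604007 pixels

Since 2.180 > 1.333, the photograph is width-limited.
Content height = 1440 / 2.180 ≈ 660.5505 px.
Black = 1080 − 660.5505 = 419.4495 px.
Bar area = 419.4495 × 1440 ≈ 604007 px.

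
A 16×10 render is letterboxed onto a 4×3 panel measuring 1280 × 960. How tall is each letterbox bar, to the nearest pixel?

16×10 is wider than 4×3, so it spans the full width.
Content height = 1280 × 10/16 ≈ 800.00 px.
Leftover height: 960 − 800.00 = 160.00 px → 80.00 each side.

80 px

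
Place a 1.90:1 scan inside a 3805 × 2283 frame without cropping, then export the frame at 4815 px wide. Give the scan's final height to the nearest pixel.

2534 px

In the 3805×2283 frame the scan fills the width: height = 3805 / 1.900 ≈ 2002.63 px.
Resizing to 4815 px wide multiplies everything by 1.2654: 2002.63 → 2534.21 px.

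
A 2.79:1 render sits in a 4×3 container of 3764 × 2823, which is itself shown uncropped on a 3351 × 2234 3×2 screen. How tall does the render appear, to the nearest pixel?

2.79:1 in 3764×2823: fills the width, so the render is 3764.00 × 1349.10.
Second fit — the 4×3 canvas into 3351×2234 spans the height: 2978.67 × 2234.00 (×0.7914 from 3764×2823).
The render scales with it: height 1349.10 × 0.7914 ≈ 1067.62.

1068 px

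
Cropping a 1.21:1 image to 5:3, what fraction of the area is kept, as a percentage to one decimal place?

Going from 1.21:1 to 5:3 means cutting height while keeping width.
Area ratio = (1.210)/(1.667) = 72.60% retained.

72.6%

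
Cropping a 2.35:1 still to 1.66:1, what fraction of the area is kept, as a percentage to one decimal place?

The height stays; only width is cut (since 1.66:1 is narrower than 2.35:1).
(1.660)/(2.350) ≈ 0.706 of the area survives.

70.6%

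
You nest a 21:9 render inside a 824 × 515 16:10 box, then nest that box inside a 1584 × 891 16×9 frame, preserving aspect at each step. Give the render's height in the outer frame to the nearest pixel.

First fit — 21:9 into 824×515 spans the width: 824.00 × 353.14.
The 16:10 canvas is height-limited in 1584×891, giving 1425.60 × 891.00; scale factor 1.7301.
Applying the same ×1.7301: 353.14 → 610.97.

611 px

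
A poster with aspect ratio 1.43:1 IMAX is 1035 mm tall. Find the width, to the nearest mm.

Width = 1035 × 1.430 = 1480.05.

1480 mm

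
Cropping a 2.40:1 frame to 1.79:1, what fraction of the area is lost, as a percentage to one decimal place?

25.4%

The height stays; only width is cut (since 1.79:1 is narrower than 2.40:1).
Area ratio = (1.790)/(2.400) = 74.58%; the remaining 25.42% is cropped out.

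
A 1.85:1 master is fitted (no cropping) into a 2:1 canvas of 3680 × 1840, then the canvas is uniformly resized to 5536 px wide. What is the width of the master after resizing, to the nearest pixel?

At 3680×1840 the master is height-limited, so width = 1840 × 1.850 ≈ 3404.00 px.
Resizing to 5536 px wide multiplies everything by 1.5043: 3404.00 → 5120.80 px.

5121 px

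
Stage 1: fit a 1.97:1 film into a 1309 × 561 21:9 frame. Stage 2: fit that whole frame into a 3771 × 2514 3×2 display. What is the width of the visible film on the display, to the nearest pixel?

3184 px

First fit — 1.97:1 into 1309×561 spans the height: 1105.17 × 561.00.
The 21:9 canvas is width-limited in 3771×2514, giving 3771.00 × 1616.14; scale factor 2.8808.
The film scales with it: width 1105.17 × 2.8808 ≈ 3183.80.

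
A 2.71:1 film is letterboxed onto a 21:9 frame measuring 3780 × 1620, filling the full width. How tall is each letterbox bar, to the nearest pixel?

The film is 3780 / 2.710 ≈ 1394.83 px tall.
Leftover height: 1620 − 1394.83 = 225.17 px → 112.58 each side.

113 px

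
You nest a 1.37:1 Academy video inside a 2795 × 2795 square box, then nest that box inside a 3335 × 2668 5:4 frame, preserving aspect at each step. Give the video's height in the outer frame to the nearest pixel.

1947 px

Inside the 2795×2795 canvas the video is width-limited at 2795.00 × 2040.15.
Second fit — the square canvas into 3335×2668 spans the height: 2668.00 × 2668.00 (×0.9546 from 2795×2795).
The video scales with it: height 2040.15 × 0.9546 ≈ 1947.45.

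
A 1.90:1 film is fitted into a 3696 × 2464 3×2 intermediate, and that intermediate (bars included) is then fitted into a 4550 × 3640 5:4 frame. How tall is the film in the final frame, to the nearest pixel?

First fit — 1.90:1 into 3696×2464 spans the width: 3696.00 × 1945.26.
3×2 in 4550×3640: fills the width, so the intermediate becomes 4550.00 × 3033.33 — a scale of ×1.2311.
Applying the same ×1.2311: 1945.26 → 2394.74.

2395 px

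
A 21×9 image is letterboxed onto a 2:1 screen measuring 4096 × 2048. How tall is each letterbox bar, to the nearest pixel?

Since 2.333 > 2.000, the image is width-limited.
The image is 4096 × 9/21 ≈ 1755.43 px tall.
Black = 2048 − 1755.43 = 292.57 px, or 146.29 per bar.

146 px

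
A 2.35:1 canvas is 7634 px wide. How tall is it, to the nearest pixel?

7634 / 2.350 = 3248.51.

3249 px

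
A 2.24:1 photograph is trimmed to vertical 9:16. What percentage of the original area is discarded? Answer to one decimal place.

Going from 2.24:1 to vertical 9:16 means cutting width while keeping height.
Area ratio = (0.562)/(2.240) = 25.11%; the remaining 74.89% is cropped out.

74.9%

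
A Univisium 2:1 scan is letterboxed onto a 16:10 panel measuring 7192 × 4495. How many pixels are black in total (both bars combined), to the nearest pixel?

6465608 pixels

Univisium 2:1 (2.000) > 16:10 (1.600), so the scan fills the width.
That makes the image 3596.0000 px tall (7192 × 1/2).
Leftover height: 4495 − 3596.0000 = 899.0000 px.
Bar area = 899.0000 × 7192 ≈ 6465608 px.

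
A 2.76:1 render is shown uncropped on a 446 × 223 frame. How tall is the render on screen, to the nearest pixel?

162 px

2.76:1 is wider than 2:1, so it spans the full width.
The render is 446 / 2.760 ≈ 161.59 px tall.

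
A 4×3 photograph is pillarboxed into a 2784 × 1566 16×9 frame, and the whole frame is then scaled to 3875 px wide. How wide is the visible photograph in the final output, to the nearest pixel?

In the 2784×1566 frame the photograph fills the height: width = 1566 × 4/3 ≈ 2088.00 px.
The frame scales by 3875/2784 = 1.3919; 2088.00 × 1.3919 ≈ 2906.25 px.

2906 px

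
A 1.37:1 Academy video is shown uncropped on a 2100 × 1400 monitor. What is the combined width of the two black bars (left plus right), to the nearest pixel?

182 px

Since 1.370 < 1.500, the video is height-limited.
Content width = 1400 × 1.370 ≈ 1918.00 px.
Black = 2100 − 1918.00 = 182.00 px.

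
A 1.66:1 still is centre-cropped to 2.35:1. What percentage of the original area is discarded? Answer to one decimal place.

29.4%

Going from 1.66:1 to 2.35:1 means cutting height while keeping width.
(1.660)/(2.350) ≈ 0.706 of the area survives, leaving 29.36% discarded.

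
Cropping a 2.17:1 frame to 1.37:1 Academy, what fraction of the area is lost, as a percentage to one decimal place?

1.37:1 Academy is narrower than 2.17:1, so the crop keeps the full height and trims the width.
(1.370)/(2.170) ≈ 0.631 of the area survives, leaving 36.87% discarded.

36.9%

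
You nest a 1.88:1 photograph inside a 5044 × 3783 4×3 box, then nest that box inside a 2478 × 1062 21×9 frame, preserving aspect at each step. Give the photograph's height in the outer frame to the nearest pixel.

First fit — 1.88:1 into 5044×3783 spans the width: 5044.00 × 2682.98.
Second fit — the 4×3 canvas into 2478×1062 spans the height: 1416.00 × 1062.00 (×0.2807 from 5044×3783).
So the photograph's height is 2682.98 × 0.2807 ≈ 753.19.

753 px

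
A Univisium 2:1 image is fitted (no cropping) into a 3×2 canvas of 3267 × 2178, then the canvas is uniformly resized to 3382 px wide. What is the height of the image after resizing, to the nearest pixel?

At 3267×2178 the image is width-limited, so height = 3267 × 1/2 ≈ 1633.50 px.
The frame scales by 3382/3267 = 1.0352; 1633.50 × 1.0352 ≈ 1691.00 px.

1691 px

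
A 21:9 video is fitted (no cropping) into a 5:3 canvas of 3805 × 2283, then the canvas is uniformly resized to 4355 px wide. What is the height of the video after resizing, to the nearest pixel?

1866 px

In the 3805×2283 frame the video fills the width: height = 3805 × 9/21 ≈ 1630.71 px.
Resizing to 4355 px wide multiplies everything by 1.1445: 1630.71 → 1866.43 px.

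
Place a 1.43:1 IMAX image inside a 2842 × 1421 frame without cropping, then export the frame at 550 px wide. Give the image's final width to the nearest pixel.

393 px

At 2842×1421 the image is height-limited, so width = 1421 × 1.430 ≈ 2032.03 px.
Scaling 2842 → 550 is ×0.1935, so the width becomes 2032.03 × 0.1935 ≈ 393.25 px.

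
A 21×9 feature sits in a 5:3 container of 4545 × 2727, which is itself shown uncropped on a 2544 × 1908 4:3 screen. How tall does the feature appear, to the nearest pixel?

First fit — 21×9 into 4545×2727 spans the width: 4545.00 × 1947.86.
5:3 in 2544×1908: fills the width, so the intermediate becomes 2544.00 × 1526.40 — a scale of ×0.5597.
So the feature's height is 1947.86 × 0.5597 ≈ 1090.29.

1090 px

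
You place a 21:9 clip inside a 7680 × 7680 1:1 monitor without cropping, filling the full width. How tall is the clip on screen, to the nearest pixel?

3291 px

The clip is 7680 × 9/21 ≈ 3291.43 px tall.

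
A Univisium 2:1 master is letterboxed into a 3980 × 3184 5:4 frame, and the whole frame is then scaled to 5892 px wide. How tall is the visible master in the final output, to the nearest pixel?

Fitted into 3980×3184, the master spans the width; its height is 3980 × 1/2 ≈ 1990.00 px.
The frame scales by 5892/3980 = 1.4804; 1990.00 × 1.4804 ≈ 2946.00 px.

2946 px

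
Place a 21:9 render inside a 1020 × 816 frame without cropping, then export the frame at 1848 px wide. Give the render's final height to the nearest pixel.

792 px

Fitted into 1020×816, the render spans the width; its height is 1020 × 9/21 ≈ 437.14 px.
The frame scales by 1848/1020 = 1.8118; 437.14 × 1.8118 ≈ 792.00 px.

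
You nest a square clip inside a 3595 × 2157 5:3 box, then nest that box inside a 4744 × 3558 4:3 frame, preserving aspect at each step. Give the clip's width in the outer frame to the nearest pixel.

2846 px

First fit — square into 3595×2157 spans the height: 2157.00 × 2157.00.
The 5:3 canvas is width-limited in 4744×3558, giving 4744.00 × 2846.40; scale factor 1.3196.
Applying the same ×1.3196: 2157.00 → 2846.40.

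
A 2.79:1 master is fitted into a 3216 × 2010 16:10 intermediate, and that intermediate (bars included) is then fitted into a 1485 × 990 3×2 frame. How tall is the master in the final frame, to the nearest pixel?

532 px

2.79:1 in 3216×2010: fills the width, so the master is 3216.00 × 1152.69.
Second fit — the 16:10 canvas into 1485×990 spans the width: 1485.00 × 928.12 (×0.4618 from 3216×2010).
The master scales with it: height 1152.69 × 0.4618 ≈ 532.26.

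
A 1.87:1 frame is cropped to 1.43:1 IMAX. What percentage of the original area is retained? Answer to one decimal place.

1.43:1 IMAX is narrower than 1.87:1, so the crop keeps the full height and trims the width.
Area ratio = (1.430)/(1.870) = 76.47% retained.

76.5%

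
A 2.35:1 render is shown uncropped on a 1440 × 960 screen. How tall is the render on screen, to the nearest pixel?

Since 2.350 > 1.500, the render is width-limited.
The render is 1440 / 2.350 ≈ 612.77 px tall.

613 px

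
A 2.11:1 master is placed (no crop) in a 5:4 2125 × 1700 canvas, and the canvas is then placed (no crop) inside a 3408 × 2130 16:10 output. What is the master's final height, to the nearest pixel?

1262 px

First fit — 2.11:1 into 2125×1700 spans the width: 2125.00 × 1007.11.
5:4 in 3408×2130: fills the height, so the intermediate becomes 2662.50 × 2130.00 — a scale of ×1.2529.
The master scales with it: height 1007.11 × 1.2529 ≈ 1261.85.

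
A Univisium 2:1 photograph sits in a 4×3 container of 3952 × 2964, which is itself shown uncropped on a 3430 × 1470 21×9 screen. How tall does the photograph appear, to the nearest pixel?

Inside the 3952×2964 canvas the photograph is width-limited at 3952.00 × 1976.00.
Second fit — the 4×3 canvas into 3430×1470 spans the height: 1960.00 × 1470.00 (×0.4960 from 3952×2964).
So the photograph's height is 1976.00 × 0.4960 ≈ 980.00.

980 px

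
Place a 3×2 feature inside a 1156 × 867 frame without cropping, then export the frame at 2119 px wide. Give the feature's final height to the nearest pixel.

Fitted into 1156×867, the feature spans the width; its height is 1156 × 2/3 ≈ 770.67 px.
Scaling 1156 → 2119 is ×1.8330, so the height becomes 770.67 × 1.8330 ≈ 1412.67 px.

1413 px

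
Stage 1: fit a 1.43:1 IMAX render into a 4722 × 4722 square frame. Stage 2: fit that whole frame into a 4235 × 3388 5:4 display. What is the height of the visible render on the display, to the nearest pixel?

2369 px

First fit — 1.43:1 IMAX into 4722×4722 spans the width: 4722.00 × 3302.10.
square in 4235×3388: fills the height, so the intermediate becomes 3388.00 × 3388.00 — a scale of ×0.7175.
So the render's height is 3302.10 × 0.7175 ≈ 2369.23.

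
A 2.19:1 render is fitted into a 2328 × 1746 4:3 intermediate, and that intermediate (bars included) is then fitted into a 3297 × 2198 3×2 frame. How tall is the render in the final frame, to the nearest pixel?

1338 px

First fit — 2.19:1 into 2328×1746 spans the width: 2328.00 × 1063.01.
Second fit — the 4:3 canvas into 3297×2198 spans the height: 2930.67 × 2198.00 (×1.2589 from 2328×1746).
So the render's height is 1063.01 × 1.2589 ≈ 1338.20.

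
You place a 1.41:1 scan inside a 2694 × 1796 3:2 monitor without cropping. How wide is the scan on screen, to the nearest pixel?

1.41:1 is narrower than 3:2, so it spans the full height.
That makes the image 2532.36 px wide (1796 × 1.410).

2532 px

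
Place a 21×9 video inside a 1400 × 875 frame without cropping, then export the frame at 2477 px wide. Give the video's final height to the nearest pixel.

Fitted into 1400×875, the video spans the width; its height is 1400 × 9/21 ≈ 600.00 px.
Resizing to 2477 px wide multiplies everything by 1.7693: 600.00 → 1061.57 px.

1062 px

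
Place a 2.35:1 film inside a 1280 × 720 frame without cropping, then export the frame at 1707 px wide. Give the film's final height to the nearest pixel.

At 1280×720 the film is width-limited, so height = 1280 / 2.350 ≈ 544.68 px.
Resizing to 1707 px wide multiplies everything by 1.3336: 544.68 → 726.38 px.

726 px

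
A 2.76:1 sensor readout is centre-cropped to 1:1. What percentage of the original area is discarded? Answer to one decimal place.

Going from 2.76:1 to 1:1 means cutting width while keeping height.
(1.000)/(2.760) ≈ 0.362 of the area survives, leaving 63.77% discarded.

63.8%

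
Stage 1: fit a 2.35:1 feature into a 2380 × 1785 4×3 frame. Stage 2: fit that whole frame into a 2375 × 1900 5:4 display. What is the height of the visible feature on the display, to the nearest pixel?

1011 px

First fit — 2.35:1 into 2380×1785 spans the width: 2380.00 × 1012.77.
The 4×3 canvas is width-limited in 2375×1900, giving 2375.00 × 1781.25; scale factor 0.9979.
The feature scales with it: height 1012.77 × 0.9979 ≈ 1010.64.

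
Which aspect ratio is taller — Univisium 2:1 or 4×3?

Univisium 2:1 = 2 and 4×3 = 1.333; 2 > 1.333. The smaller width-to-height ratio is the taller frame.

4×3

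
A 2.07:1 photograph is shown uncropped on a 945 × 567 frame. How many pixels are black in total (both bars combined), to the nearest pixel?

Since 2.070 > 1.667, the photograph is width-limited.
The photograph is 945 / 2.070 ≈ 456.5217 px tall.
567 − 456.5217 = 110.4783 px of bars.
Bar area = 110.4783 × 945 ≈ 104402 px.

104402 pixels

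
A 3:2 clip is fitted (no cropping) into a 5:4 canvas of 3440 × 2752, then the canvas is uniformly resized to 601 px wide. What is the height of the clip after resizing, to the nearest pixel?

In the 3440×2752 frame the clip fills the width: height = 3440 × 2/3 ≈ 2293.33 px.
The frame scales by 601/3440 = 0.1747; 2293.33 × 0.1747 ≈ 400.67 px.

401 px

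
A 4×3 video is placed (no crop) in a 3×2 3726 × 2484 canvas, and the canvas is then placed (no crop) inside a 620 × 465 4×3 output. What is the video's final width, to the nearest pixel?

First fit — 4×3 into 3726×2484 spans the height: 3312.00 × 2484.00.
Second fit — the 3×2 canvas into 620×465 spans the width: 620.00 × 413.33 (×0.1664 from 3726×2484).
The video scales with it: width 3312.00 × 0.1664 ≈ 551.11.

551 px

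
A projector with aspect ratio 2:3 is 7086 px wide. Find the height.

10629 px

7086·3/2 = 10629.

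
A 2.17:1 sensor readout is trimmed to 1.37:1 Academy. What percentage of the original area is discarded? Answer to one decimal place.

36.9%

The height stays; only width is cut (since 1.37:1 Academy is narrower than 2.17:1).
Area ratio = (1.370)/(2.170) = 63.13%; the remaining 36.87% is cropped out.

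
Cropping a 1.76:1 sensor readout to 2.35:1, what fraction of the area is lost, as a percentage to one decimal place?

25.1%

Going from 1.76:1 to 2.35:1 means cutting height while keeping width.
(1.760)/(2.350) ≈ 0.749 of the area survives, leaving 25.11% discarded.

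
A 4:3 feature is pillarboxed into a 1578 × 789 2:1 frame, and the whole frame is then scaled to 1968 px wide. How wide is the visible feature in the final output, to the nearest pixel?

In the 1578×789 frame the feature fills the height: width = 789 × 4/3 ≈ 1052.00 px.
Resizing to 1968 px wide multiplies everything by 1.2471: 1052.00 → 1312.00 px.

1312 px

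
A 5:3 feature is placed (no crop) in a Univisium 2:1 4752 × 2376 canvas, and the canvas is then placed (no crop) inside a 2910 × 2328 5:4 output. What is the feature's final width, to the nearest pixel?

Inside the 4752×2376 canvas the feature is height-limited at 3960.00 × 2376.00.
Univisium 2:1 in 2910×2328: fills the width, so the intermediate becomes 2910.00 × 1455.00 — a scale of ×0.6124.
Applying the same ×0.6124: 3960.00 → 2425.00.

2425 px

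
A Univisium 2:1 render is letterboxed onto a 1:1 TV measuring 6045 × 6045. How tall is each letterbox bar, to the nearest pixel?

1511 px

Since 2.000 > 1.000, the render is width-limited.
That makes the image 3022.50 px tall (6045 × 1/2).
Leftover height: 6045 − 3022.50 = 3022.50 px → 1511.25 each side.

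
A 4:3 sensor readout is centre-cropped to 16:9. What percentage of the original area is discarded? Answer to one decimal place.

25.0%

16:9 is wider than 4:3, so the crop keeps the full width and trims the height.
Area ratio = (1.333)/(1.778) = 75.00%; the remaining 25.00% is cropped out.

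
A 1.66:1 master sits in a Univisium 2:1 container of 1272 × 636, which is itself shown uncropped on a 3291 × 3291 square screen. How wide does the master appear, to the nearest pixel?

2732 px

Inside the 1272×636 canvas the master is height-limited at 1055.76 × 636.00.
The Univisium 2:1 canvas is width-limited in 3291×3291, giving 3291.00 × 1645.50; scale factor 2.5873.
Applying the same ×2.5873: 1055.76 → 2731.53.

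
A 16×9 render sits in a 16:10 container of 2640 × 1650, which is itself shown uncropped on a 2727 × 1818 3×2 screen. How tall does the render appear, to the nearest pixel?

Inside the 2640×1650 canvas the render is width-limited at 2640.00 × 1485.00.
The 16:10 canvas is width-limited in 2727×1818, giving 2727.00 × 1704.38; scale factor 1.0330.
Applying the same ×1.0330: 1485.00 → 1533.94.

1534 px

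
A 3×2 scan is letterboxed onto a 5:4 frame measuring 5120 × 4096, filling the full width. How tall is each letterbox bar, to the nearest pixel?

That makes the image 3413.33 px tall (5120 × 2/3).
4096 − 3413.33 = 682.67 px of bars (341.33 each).

341 px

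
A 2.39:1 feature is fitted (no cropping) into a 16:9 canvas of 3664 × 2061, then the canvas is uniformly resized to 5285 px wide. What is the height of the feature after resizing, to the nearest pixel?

At 3664×2061 the feature is width-limited, so height = 3664 / 2.390 ≈ 1533.05 px.
Scaling 3664 → 5285 is ×1.4424, so the height becomes 1533.05 × 1.4424 ≈ 2211.30 px.

2211 px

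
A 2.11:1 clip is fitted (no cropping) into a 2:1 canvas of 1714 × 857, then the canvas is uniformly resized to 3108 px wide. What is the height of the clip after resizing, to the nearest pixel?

1473 px

At 1714×857 the clip is width-limited, so height = 1714 / 2.110 ≈ 812.32 px.
Scaling 1714 → 3108 is ×1.8133, so the height becomes 812.32 × 1.8133 ≈ 1472.99 px.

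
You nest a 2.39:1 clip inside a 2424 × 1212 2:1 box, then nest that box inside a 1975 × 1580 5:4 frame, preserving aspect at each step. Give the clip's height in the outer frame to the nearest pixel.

2.39:1 in 2424×1212: fills the width, so the clip is 2424.00 × 1014.23.
Second fit — the 2:1 canvas into 1975×1580 spans the width: 1975.00 × 987.50 (×0.8148 from 2424×1212).
So the clip's height is 1014.23 × 0.8148 ≈ 826.36.

826 px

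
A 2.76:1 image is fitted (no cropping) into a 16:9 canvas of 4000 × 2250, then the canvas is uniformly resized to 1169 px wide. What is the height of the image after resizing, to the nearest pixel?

424 px

Fitted into 4000×2250, the image spans the width; its height is 4000 / 2.760 ≈ 1449.28 px.
Resizing to 1169 px wide multiplies everything by 0.2923: 1449.28 → 423.55 px.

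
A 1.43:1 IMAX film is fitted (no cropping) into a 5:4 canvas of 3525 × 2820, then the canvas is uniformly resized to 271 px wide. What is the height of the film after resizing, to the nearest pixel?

At 3525×2820 the film is width-limited, so height = 3525 / 1.430 ≈ 2465.03 px.
The frame scales by 271/3525 = 0.0769; 2465.03 × 0.0769 ≈ 189.51 px.

190 px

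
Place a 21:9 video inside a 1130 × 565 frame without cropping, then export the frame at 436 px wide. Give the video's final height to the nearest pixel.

At 1130×565 the video is width-limited, so height = 1130 × 9/21 ≈ 484.29 px.
Resizing to 436 px wide multiplies everything by 0.3858: 484.29 → 186.86 px.

187 px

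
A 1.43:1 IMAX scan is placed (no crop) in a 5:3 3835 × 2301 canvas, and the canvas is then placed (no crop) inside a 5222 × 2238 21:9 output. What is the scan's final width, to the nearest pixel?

3200 px

First fit — 1.43:1 IMAX into 3835×2301 spans the height: 3290.43 × 2301.00.
The 5:3 canvas is height-limited in 5222×2238, giving 3730.00 × 2238.00; scale factor 0.9726.
So the scan's width is 3290.43 × 0.9726 ≈ 3200.34.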